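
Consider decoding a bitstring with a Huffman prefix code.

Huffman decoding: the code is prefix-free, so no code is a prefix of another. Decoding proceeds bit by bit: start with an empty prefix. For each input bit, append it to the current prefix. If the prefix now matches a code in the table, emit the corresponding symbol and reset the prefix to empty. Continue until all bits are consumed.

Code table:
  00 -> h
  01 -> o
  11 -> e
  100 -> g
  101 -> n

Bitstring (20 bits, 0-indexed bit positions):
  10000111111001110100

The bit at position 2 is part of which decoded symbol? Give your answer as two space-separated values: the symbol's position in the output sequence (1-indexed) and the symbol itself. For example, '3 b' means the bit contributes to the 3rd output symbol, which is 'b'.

Bit 0: prefix='1' (no match yet)
Bit 1: prefix='10' (no match yet)
Bit 2: prefix='100' -> emit 'g', reset
Bit 3: prefix='0' (no match yet)
Bit 4: prefix='00' -> emit 'h', reset
Bit 5: prefix='1' (no match yet)
Bit 6: prefix='11' -> emit 'e', reset

Answer: 1 g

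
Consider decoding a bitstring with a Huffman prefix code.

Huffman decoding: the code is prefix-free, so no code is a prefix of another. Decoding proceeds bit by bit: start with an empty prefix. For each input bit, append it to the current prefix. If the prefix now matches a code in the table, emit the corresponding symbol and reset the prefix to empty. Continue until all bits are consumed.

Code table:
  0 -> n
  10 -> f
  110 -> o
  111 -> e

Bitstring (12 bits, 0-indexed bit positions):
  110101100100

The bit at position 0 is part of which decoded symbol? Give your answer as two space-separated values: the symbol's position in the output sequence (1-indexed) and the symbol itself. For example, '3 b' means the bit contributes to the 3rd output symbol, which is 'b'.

Bit 0: prefix='1' (no match yet)
Bit 1: prefix='11' (no match yet)
Bit 2: prefix='110' -> emit 'o', reset
Bit 3: prefix='1' (no match yet)
Bit 4: prefix='10' -> emit 'f', reset

Answer: 1 o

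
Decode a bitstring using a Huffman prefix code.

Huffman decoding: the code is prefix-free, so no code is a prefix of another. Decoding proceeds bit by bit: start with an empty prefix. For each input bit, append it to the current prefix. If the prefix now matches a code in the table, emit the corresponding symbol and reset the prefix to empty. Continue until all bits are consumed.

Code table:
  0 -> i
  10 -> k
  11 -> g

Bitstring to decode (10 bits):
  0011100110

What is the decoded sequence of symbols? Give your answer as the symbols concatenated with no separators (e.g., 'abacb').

Bit 0: prefix='0' -> emit 'i', reset
Bit 1: prefix='0' -> emit 'i', reset
Bit 2: prefix='1' (no match yet)
Bit 3: prefix='11' -> emit 'g', reset
Bit 4: prefix='1' (no match yet)
Bit 5: prefix='10' -> emit 'k', reset
Bit 6: prefix='0' -> emit 'i', reset
Bit 7: prefix='1' (no match yet)
Bit 8: prefix='11' -> emit 'g', reset
Bit 9: prefix='0' -> emit 'i', reset

Answer: iigkigi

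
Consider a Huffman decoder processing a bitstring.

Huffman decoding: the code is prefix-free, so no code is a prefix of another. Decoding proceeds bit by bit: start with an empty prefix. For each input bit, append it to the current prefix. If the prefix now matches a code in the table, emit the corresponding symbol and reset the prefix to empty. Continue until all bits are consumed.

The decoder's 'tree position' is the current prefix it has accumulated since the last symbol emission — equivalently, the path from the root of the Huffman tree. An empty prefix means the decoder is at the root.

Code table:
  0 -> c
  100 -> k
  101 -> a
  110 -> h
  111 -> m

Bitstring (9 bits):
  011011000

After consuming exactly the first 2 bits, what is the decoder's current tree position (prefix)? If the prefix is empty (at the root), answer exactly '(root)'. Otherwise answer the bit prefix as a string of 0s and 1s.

Answer: 1

Derivation:
Bit 0: prefix='0' -> emit 'c', reset
Bit 1: prefix='1' (no match yet)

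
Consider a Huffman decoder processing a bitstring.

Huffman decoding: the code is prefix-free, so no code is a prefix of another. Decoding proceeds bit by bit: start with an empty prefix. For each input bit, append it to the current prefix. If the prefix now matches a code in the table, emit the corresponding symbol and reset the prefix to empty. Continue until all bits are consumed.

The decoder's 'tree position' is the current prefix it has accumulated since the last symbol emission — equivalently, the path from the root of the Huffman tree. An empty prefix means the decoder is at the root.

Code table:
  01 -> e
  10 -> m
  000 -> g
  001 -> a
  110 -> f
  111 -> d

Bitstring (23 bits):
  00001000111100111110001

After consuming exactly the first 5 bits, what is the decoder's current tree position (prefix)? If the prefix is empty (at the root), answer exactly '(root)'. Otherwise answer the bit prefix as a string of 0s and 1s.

Answer: (root)

Derivation:
Bit 0: prefix='0' (no match yet)
Bit 1: prefix='00' (no match yet)
Bit 2: prefix='000' -> emit 'g', reset
Bit 3: prefix='0' (no match yet)
Bit 4: prefix='01' -> emit 'e', reset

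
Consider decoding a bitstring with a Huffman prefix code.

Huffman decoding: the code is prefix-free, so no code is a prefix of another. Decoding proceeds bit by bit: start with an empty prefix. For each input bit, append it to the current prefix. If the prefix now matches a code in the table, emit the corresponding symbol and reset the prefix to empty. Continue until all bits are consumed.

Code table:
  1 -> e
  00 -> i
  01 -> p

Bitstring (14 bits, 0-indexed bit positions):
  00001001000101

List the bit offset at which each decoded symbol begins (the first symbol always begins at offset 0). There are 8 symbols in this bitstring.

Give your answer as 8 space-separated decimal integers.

Bit 0: prefix='0' (no match yet)
Bit 1: prefix='00' -> emit 'i', reset
Bit 2: prefix='0' (no match yet)
Bit 3: prefix='00' -> emit 'i', reset
Bit 4: prefix='1' -> emit 'e', reset
Bit 5: prefix='0' (no match yet)
Bit 6: prefix='00' -> emit 'i', reset
Bit 7: prefix='1' -> emit 'e', reset
Bit 8: prefix='0' (no match yet)
Bit 9: prefix='00' -> emit 'i', reset
Bit 10: prefix='0' (no match yet)
Bit 11: prefix='01' -> emit 'p', reset
Bit 12: prefix='0' (no match yet)
Bit 13: prefix='01' -> emit 'p', reset

Answer: 0 2 4 5 7 8 10 12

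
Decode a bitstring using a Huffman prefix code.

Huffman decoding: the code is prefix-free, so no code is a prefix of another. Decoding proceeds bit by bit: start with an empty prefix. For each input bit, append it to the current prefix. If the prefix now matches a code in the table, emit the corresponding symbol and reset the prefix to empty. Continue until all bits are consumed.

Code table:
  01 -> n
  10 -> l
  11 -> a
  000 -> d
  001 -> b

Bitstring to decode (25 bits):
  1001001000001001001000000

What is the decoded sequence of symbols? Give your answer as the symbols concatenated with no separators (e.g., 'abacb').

Answer: lnbdbbbdd

Derivation:
Bit 0: prefix='1' (no match yet)
Bit 1: prefix='10' -> emit 'l', reset
Bit 2: prefix='0' (no match yet)
Bit 3: prefix='01' -> emit 'n', reset
Bit 4: prefix='0' (no match yet)
Bit 5: prefix='00' (no match yet)
Bit 6: prefix='001' -> emit 'b', reset
Bit 7: prefix='0' (no match yet)
Bit 8: prefix='00' (no match yet)
Bit 9: prefix='000' -> emit 'd', reset
Bit 10: prefix='0' (no match yet)
Bit 11: prefix='00' (no match yet)
Bit 12: prefix='001' -> emit 'b', reset
Bit 13: prefix='0' (no match yet)
Bit 14: prefix='00' (no match yet)
Bit 15: prefix='001' -> emit 'b', reset
Bit 16: prefix='0' (no match yet)
Bit 17: prefix='00' (no match yet)
Bit 18: prefix='001' -> emit 'b', reset
Bit 19: prefix='0' (no match yet)
Bit 20: prefix='00' (no match yet)
Bit 21: prefix='000' -> emit 'd', reset
Bit 22: prefix='0' (no match yet)
Bit 23: prefix='00' (no match yet)
Bit 24: prefix='000' -> emit 'd', reset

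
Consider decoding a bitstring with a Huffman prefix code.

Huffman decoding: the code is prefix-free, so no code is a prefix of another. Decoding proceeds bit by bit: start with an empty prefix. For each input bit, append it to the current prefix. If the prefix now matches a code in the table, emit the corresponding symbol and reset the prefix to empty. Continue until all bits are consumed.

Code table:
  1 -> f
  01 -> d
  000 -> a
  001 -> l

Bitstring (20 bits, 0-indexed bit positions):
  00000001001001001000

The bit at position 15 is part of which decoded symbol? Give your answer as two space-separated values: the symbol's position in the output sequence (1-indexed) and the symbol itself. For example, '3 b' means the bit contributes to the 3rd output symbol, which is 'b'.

Answer: 6 l

Derivation:
Bit 0: prefix='0' (no match yet)
Bit 1: prefix='00' (no match yet)
Bit 2: prefix='000' -> emit 'a', reset
Bit 3: prefix='0' (no match yet)
Bit 4: prefix='00' (no match yet)
Bit 5: prefix='000' -> emit 'a', reset
Bit 6: prefix='0' (no match yet)
Bit 7: prefix='01' -> emit 'd', reset
Bit 8: prefix='0' (no match yet)
Bit 9: prefix='00' (no match yet)
Bit 10: prefix='001' -> emit 'l', reset
Bit 11: prefix='0' (no match yet)
Bit 12: prefix='00' (no match yet)
Bit 13: prefix='001' -> emit 'l', reset
Bit 14: prefix='0' (no match yet)
Bit 15: prefix='00' (no match yet)
Bit 16: prefix='001' -> emit 'l', reset
Bit 17: prefix='0' (no match yet)
Bit 18: prefix='00' (no match yet)
Bit 19: prefix='000' -> emit 'a', reset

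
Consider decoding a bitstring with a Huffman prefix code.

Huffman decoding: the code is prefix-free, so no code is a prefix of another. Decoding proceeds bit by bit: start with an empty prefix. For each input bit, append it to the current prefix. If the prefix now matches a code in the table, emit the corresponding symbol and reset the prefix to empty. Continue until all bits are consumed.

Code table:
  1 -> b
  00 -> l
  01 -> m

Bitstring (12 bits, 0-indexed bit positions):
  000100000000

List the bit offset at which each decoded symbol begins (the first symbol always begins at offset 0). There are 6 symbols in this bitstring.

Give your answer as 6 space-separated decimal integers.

Answer: 0 2 4 6 8 10

Derivation:
Bit 0: prefix='0' (no match yet)
Bit 1: prefix='00' -> emit 'l', reset
Bit 2: prefix='0' (no match yet)
Bit 3: prefix='01' -> emit 'm', reset
Bit 4: prefix='0' (no match yet)
Bit 5: prefix='00' -> emit 'l', reset
Bit 6: prefix='0' (no match yet)
Bit 7: prefix='00' -> emit 'l', reset
Bit 8: prefix='0' (no match yet)
Bit 9: prefix='00' -> emit 'l', reset
Bit 10: prefix='0' (no match yet)
Bit 11: prefix='00' -> emit 'l', reset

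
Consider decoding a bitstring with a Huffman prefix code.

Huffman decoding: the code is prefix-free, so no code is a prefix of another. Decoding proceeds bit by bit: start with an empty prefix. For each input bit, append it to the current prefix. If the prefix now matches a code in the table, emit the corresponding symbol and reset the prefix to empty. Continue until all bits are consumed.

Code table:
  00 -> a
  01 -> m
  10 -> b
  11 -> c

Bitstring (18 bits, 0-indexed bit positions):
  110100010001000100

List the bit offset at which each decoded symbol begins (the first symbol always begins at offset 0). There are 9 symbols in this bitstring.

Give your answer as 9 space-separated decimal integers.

Answer: 0 2 4 6 8 10 12 14 16

Derivation:
Bit 0: prefix='1' (no match yet)
Bit 1: prefix='11' -> emit 'c', reset
Bit 2: prefix='0' (no match yet)
Bit 3: prefix='01' -> emit 'm', reset
Bit 4: prefix='0' (no match yet)
Bit 5: prefix='00' -> emit 'a', reset
Bit 6: prefix='0' (no match yet)
Bit 7: prefix='01' -> emit 'm', reset
Bit 8: prefix='0' (no match yet)
Bit 9: prefix='00' -> emit 'a', reset
Bit 10: prefix='0' (no match yet)
Bit 11: prefix='01' -> emit 'm', reset
Bit 12: prefix='0' (no match yet)
Bit 13: prefix='00' -> emit 'a', reset
Bit 14: prefix='0' (no match yet)
Bit 15: prefix='01' -> emit 'm', reset
Bit 16: prefix='0' (no match yet)
Bit 17: prefix='00' -> emit 'a', reset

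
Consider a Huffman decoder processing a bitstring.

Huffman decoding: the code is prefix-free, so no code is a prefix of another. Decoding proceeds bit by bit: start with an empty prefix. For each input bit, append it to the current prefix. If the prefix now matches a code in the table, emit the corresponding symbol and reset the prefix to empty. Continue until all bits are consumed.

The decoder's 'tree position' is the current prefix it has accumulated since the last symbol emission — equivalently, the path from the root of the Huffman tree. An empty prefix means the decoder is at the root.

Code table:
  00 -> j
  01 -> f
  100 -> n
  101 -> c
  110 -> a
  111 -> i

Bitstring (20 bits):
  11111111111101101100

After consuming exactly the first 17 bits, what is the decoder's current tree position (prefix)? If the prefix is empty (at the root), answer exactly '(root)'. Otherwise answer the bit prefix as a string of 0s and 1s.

Bit 0: prefix='1' (no match yet)
Bit 1: prefix='11' (no match yet)
Bit 2: prefix='111' -> emit 'i', reset
Bit 3: prefix='1' (no match yet)
Bit 4: prefix='11' (no match yet)
Bit 5: prefix='111' -> emit 'i', reset
Bit 6: prefix='1' (no match yet)
Bit 7: prefix='11' (no match yet)
Bit 8: prefix='111' -> emit 'i', reset
Bit 9: prefix='1' (no match yet)
Bit 10: prefix='11' (no match yet)
Bit 11: prefix='111' -> emit 'i', reset
Bit 12: prefix='0' (no match yet)
Bit 13: prefix='01' -> emit 'f', reset
Bit 14: prefix='1' (no match yet)
Bit 15: prefix='10' (no match yet)
Bit 16: prefix='101' -> emit 'c', reset

Answer: (root)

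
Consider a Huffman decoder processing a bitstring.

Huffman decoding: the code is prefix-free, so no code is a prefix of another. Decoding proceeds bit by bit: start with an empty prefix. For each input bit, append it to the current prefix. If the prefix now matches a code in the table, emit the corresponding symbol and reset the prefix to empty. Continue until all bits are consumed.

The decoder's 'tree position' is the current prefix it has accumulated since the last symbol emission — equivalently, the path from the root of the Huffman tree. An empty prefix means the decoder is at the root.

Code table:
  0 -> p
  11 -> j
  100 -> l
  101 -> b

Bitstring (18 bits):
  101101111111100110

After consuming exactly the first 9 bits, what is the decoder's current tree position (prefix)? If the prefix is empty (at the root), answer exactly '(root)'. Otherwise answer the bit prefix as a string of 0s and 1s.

Bit 0: prefix='1' (no match yet)
Bit 1: prefix='10' (no match yet)
Bit 2: prefix='101' -> emit 'b', reset
Bit 3: prefix='1' (no match yet)
Bit 4: prefix='10' (no match yet)
Bit 5: prefix='101' -> emit 'b', reset
Bit 6: prefix='1' (no match yet)
Bit 7: prefix='11' -> emit 'j', reset
Bit 8: prefix='1' (no match yet)

Answer: 1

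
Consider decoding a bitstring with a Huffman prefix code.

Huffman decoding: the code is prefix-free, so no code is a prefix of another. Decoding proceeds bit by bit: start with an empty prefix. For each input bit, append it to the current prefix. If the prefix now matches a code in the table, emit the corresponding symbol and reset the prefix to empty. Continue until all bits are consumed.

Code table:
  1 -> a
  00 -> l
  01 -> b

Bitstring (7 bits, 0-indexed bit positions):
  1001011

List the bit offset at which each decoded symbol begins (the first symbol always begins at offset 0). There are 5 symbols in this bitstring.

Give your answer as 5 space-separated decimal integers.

Bit 0: prefix='1' -> emit 'a', reset
Bit 1: prefix='0' (no match yet)
Bit 2: prefix='00' -> emit 'l', reset
Bit 3: prefix='1' -> emit 'a', reset
Bit 4: prefix='0' (no match yet)
Bit 5: prefix='01' -> emit 'b', reset
Bit 6: prefix='1' -> emit 'a', reset

Answer: 0 1 3 4 6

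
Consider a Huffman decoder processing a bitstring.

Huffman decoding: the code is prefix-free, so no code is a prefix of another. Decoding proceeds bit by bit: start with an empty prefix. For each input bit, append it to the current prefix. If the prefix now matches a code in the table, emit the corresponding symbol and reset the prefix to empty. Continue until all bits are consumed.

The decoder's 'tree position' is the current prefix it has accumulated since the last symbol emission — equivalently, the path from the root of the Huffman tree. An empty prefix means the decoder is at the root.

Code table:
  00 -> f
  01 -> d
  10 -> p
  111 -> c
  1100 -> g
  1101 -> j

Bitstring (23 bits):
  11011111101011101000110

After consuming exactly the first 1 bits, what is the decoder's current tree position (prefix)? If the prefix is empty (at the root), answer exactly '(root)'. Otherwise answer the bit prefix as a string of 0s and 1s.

Bit 0: prefix='1' (no match yet)

Answer: 1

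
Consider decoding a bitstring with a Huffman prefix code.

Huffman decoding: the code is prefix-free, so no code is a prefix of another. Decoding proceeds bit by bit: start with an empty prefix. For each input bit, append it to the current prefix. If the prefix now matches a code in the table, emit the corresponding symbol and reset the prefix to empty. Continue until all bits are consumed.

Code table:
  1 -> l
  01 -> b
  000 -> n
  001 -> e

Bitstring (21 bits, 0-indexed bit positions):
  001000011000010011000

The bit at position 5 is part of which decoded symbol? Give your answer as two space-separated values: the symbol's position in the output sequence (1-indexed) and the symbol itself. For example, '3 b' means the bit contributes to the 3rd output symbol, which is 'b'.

Answer: 2 n

Derivation:
Bit 0: prefix='0' (no match yet)
Bit 1: prefix='00' (no match yet)
Bit 2: prefix='001' -> emit 'e', reset
Bit 3: prefix='0' (no match yet)
Bit 4: prefix='00' (no match yet)
Bit 5: prefix='000' -> emit 'n', reset
Bit 6: prefix='0' (no match yet)
Bit 7: prefix='01' -> emit 'b', reset
Bit 8: prefix='1' -> emit 'l', reset
Bit 9: prefix='0' (no match yet)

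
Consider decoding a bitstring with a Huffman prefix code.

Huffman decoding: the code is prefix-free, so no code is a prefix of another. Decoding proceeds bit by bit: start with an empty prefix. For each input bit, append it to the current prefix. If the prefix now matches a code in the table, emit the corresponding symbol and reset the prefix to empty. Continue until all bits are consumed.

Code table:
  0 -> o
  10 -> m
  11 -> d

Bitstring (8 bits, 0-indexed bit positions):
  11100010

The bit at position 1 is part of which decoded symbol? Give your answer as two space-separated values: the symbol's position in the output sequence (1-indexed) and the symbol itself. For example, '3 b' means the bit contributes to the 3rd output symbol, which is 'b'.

Answer: 1 d

Derivation:
Bit 0: prefix='1' (no match yet)
Bit 1: prefix='11' -> emit 'd', reset
Bit 2: prefix='1' (no match yet)
Bit 3: prefix='10' -> emit 'm', reset
Bit 4: prefix='0' -> emit 'o', reset
Bit 5: prefix='0' -> emit 'o', reset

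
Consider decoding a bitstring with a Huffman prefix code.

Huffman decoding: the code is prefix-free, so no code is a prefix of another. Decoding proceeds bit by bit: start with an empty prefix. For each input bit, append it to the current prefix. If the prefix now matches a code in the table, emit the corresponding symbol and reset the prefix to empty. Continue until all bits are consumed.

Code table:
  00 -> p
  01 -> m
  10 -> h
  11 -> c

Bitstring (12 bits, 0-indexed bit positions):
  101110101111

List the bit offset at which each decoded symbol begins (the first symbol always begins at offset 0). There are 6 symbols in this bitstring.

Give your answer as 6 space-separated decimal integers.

Bit 0: prefix='1' (no match yet)
Bit 1: prefix='10' -> emit 'h', reset
Bit 2: prefix='1' (no match yet)
Bit 3: prefix='11' -> emit 'c', reset
Bit 4: prefix='1' (no match yet)
Bit 5: prefix='10' -> emit 'h', reset
Bit 6: prefix='1' (no match yet)
Bit 7: prefix='10' -> emit 'h', reset
Bit 8: prefix='1' (no match yet)
Bit 9: prefix='11' -> emit 'c', reset
Bit 10: prefix='1' (no match yet)
Bit 11: prefix='11' -> emit 'c', reset

Answer: 0 2 4 6 8 10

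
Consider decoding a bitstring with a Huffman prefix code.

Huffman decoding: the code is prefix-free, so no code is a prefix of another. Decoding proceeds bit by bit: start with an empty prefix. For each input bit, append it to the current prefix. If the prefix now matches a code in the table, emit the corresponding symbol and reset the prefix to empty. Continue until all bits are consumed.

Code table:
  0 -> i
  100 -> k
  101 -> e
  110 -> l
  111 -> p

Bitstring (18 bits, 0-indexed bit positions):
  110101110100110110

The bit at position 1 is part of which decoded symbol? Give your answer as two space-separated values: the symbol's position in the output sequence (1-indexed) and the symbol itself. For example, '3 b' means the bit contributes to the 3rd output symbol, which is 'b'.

Answer: 1 l

Derivation:
Bit 0: prefix='1' (no match yet)
Bit 1: prefix='11' (no match yet)
Bit 2: prefix='110' -> emit 'l', reset
Bit 3: prefix='1' (no match yet)
Bit 4: prefix='10' (no match yet)
Bit 5: prefix='101' -> emit 'e', reset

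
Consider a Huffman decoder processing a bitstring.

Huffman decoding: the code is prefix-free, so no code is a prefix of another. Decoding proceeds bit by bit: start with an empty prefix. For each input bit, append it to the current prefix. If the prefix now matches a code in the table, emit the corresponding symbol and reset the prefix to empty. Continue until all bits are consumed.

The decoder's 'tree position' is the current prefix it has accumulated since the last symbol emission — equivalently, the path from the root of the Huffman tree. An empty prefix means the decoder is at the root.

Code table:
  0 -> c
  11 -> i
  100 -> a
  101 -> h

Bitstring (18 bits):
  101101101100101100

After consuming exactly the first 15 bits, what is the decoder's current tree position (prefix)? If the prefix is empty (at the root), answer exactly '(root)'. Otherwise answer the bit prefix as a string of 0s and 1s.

Answer: (root)

Derivation:
Bit 0: prefix='1' (no match yet)
Bit 1: prefix='10' (no match yet)
Bit 2: prefix='101' -> emit 'h', reset
Bit 3: prefix='1' (no match yet)
Bit 4: prefix='10' (no match yet)
Bit 5: prefix='101' -> emit 'h', reset
Bit 6: prefix='1' (no match yet)
Bit 7: prefix='10' (no match yet)
Bit 8: prefix='101' -> emit 'h', reset
Bit 9: prefix='1' (no match yet)
Bit 10: prefix='10' (no match yet)
Bit 11: prefix='100' -> emit 'a', reset
Bit 12: prefix='1' (no match yet)
Bit 13: prefix='10' (no match yet)
Bit 14: prefix='101' -> emit 'h', reset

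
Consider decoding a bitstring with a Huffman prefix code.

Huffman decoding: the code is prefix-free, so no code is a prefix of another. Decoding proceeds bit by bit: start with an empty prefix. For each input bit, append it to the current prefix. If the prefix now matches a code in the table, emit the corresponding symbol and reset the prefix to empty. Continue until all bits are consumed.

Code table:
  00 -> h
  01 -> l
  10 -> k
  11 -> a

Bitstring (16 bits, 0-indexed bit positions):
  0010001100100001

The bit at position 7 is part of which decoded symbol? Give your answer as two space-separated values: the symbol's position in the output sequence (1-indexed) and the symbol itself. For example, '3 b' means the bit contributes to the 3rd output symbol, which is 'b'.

Bit 0: prefix='0' (no match yet)
Bit 1: prefix='00' -> emit 'h', reset
Bit 2: prefix='1' (no match yet)
Bit 3: prefix='10' -> emit 'k', reset
Bit 4: prefix='0' (no match yet)
Bit 5: prefix='00' -> emit 'h', reset
Bit 6: prefix='1' (no match yet)
Bit 7: prefix='11' -> emit 'a', reset
Bit 8: prefix='0' (no match yet)
Bit 9: prefix='00' -> emit 'h', reset
Bit 10: prefix='1' (no match yet)
Bit 11: prefix='10' -> emit 'k', reset

Answer: 4 a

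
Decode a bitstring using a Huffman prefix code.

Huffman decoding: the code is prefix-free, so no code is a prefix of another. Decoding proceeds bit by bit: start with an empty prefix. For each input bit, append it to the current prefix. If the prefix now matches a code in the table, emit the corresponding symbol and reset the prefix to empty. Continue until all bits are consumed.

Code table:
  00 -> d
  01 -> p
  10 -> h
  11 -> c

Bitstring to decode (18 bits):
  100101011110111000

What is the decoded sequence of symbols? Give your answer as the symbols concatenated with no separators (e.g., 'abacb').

Answer: hpppchchd

Derivation:
Bit 0: prefix='1' (no match yet)
Bit 1: prefix='10' -> emit 'h', reset
Bit 2: prefix='0' (no match yet)
Bit 3: prefix='01' -> emit 'p', reset
Bit 4: prefix='0' (no match yet)
Bit 5: prefix='01' -> emit 'p', reset
Bit 6: prefix='0' (no match yet)
Bit 7: prefix='01' -> emit 'p', reset
Bit 8: prefix='1' (no match yet)
Bit 9: prefix='11' -> emit 'c', reset
Bit 10: prefix='1' (no match yet)
Bit 11: prefix='10' -> emit 'h', reset
Bit 12: prefix='1' (no match yet)
Bit 13: prefix='11' -> emit 'c', reset
Bit 14: prefix='1' (no match yet)
Bit 15: prefix='10' -> emit 'h', reset
Bit 16: prefix='0' (no match yet)
Bit 17: prefix='00' -> emit 'd', reset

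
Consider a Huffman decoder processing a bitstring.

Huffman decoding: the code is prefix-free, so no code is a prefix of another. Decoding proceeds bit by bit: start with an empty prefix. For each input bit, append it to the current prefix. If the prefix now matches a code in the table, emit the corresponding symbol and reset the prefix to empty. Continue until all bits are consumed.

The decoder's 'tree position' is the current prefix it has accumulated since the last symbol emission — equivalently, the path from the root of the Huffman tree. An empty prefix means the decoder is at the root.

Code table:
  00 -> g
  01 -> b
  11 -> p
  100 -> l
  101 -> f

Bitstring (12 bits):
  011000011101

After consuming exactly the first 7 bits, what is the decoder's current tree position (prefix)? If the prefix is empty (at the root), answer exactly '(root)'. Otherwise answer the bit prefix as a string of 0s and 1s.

Bit 0: prefix='0' (no match yet)
Bit 1: prefix='01' -> emit 'b', reset
Bit 2: prefix='1' (no match yet)
Bit 3: prefix='10' (no match yet)
Bit 4: prefix='100' -> emit 'l', reset
Bit 5: prefix='0' (no match yet)
Bit 6: prefix='00' -> emit 'g', reset

Answer: (root)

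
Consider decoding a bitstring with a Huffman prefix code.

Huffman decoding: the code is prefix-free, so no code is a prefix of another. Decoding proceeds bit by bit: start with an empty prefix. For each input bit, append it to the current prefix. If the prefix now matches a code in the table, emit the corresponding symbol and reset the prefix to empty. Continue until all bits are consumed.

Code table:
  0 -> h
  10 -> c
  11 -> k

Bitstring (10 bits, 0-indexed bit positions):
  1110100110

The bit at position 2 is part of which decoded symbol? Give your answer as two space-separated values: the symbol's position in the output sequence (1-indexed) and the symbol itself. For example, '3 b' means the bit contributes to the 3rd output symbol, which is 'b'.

Bit 0: prefix='1' (no match yet)
Bit 1: prefix='11' -> emit 'k', reset
Bit 2: prefix='1' (no match yet)
Bit 3: prefix='10' -> emit 'c', reset
Bit 4: prefix='1' (no match yet)
Bit 5: prefix='10' -> emit 'c', reset
Bit 6: prefix='0' -> emit 'h', reset

Answer: 2 c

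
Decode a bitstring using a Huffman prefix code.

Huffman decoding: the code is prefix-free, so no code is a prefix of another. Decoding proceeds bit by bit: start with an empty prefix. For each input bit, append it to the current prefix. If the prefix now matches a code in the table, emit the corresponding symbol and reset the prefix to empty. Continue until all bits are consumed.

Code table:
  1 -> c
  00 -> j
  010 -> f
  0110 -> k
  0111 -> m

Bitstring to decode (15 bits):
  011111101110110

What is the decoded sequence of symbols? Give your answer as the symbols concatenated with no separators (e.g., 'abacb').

Bit 0: prefix='0' (no match yet)
Bit 1: prefix='01' (no match yet)
Bit 2: prefix='011' (no match yet)
Bit 3: prefix='0111' -> emit 'm', reset
Bit 4: prefix='1' -> emit 'c', reset
Bit 5: prefix='1' -> emit 'c', reset
Bit 6: prefix='1' -> emit 'c', reset
Bit 7: prefix='0' (no match yet)
Bit 8: prefix='01' (no match yet)
Bit 9: prefix='011' (no match yet)
Bit 10: prefix='0111' -> emit 'm', reset
Bit 11: prefix='0' (no match yet)
Bit 12: prefix='01' (no match yet)
Bit 13: prefix='011' (no match yet)
Bit 14: prefix='0110' -> emit 'k', reset

Answer: mcccmk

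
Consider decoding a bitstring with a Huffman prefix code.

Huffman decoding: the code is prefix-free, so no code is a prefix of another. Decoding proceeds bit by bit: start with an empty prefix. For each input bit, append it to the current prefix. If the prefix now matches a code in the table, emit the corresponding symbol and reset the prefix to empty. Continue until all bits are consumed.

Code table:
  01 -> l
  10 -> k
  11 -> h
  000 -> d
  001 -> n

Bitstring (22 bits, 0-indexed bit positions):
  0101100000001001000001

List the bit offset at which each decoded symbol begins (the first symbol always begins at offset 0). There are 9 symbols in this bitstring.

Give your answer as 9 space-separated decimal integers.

Answer: 0 2 4 6 9 12 14 16 19

Derivation:
Bit 0: prefix='0' (no match yet)
Bit 1: prefix='01' -> emit 'l', reset
Bit 2: prefix='0' (no match yet)
Bit 3: prefix='01' -> emit 'l', reset
Bit 4: prefix='1' (no match yet)
Bit 5: prefix='10' -> emit 'k', reset
Bit 6: prefix='0' (no match yet)
Bit 7: prefix='00' (no match yet)
Bit 8: prefix='000' -> emit 'd', reset
Bit 9: prefix='0' (no match yet)
Bit 10: prefix='00' (no match yet)
Bit 11: prefix='000' -> emit 'd', reset
Bit 12: prefix='1' (no match yet)
Bit 13: prefix='10' -> emit 'k', reset
Bit 14: prefix='0' (no match yet)
Bit 15: prefix='01' -> emit 'l', reset
Bit 16: prefix='0' (no match yet)
Bit 17: prefix='00' (no match yet)
Bit 18: prefix='000' -> emit 'd', reset
Bit 19: prefix='0' (no match yet)
Bit 20: prefix='00' (no match yet)
Bit 21: prefix='001' -> emit 'n', reset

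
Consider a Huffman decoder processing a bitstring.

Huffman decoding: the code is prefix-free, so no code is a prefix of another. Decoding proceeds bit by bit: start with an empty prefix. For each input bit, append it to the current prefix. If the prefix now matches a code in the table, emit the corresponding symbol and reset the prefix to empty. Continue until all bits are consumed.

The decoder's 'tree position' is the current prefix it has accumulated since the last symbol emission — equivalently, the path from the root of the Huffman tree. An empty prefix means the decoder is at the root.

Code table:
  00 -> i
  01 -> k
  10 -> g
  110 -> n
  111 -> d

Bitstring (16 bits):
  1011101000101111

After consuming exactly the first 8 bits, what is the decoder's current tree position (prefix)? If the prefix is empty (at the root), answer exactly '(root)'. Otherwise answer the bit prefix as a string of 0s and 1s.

Answer: 0

Derivation:
Bit 0: prefix='1' (no match yet)
Bit 1: prefix='10' -> emit 'g', reset
Bit 2: prefix='1' (no match yet)
Bit 3: prefix='11' (no match yet)
Bit 4: prefix='111' -> emit 'd', reset
Bit 5: prefix='0' (no match yet)
Bit 6: prefix='01' -> emit 'k', reset
Bit 7: prefix='0' (no match yet)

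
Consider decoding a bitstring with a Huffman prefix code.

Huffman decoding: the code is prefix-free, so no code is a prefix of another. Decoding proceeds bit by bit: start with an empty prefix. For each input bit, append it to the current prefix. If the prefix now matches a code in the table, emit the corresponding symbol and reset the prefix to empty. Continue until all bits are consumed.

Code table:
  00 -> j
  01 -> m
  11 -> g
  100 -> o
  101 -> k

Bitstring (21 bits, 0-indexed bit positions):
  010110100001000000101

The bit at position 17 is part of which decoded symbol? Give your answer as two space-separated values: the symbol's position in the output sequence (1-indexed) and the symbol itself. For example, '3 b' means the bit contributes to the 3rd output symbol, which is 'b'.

Answer: 8 j

Derivation:
Bit 0: prefix='0' (no match yet)
Bit 1: prefix='01' -> emit 'm', reset
Bit 2: prefix='0' (no match yet)
Bit 3: prefix='01' -> emit 'm', reset
Bit 4: prefix='1' (no match yet)
Bit 5: prefix='10' (no match yet)
Bit 6: prefix='101' -> emit 'k', reset
Bit 7: prefix='0' (no match yet)
Bit 8: prefix='00' -> emit 'j', reset
Bit 9: prefix='0' (no match yet)
Bit 10: prefix='00' -> emit 'j', reset
Bit 11: prefix='1' (no match yet)
Bit 12: prefix='10' (no match yet)
Bit 13: prefix='100' -> emit 'o', reset
Bit 14: prefix='0' (no match yet)
Bit 15: prefix='00' -> emit 'j', reset
Bit 16: prefix='0' (no match yet)
Bit 17: prefix='00' -> emit 'j', reset
Bit 18: prefix='1' (no match yet)
Bit 19: prefix='10' (no match yet)
Bit 20: prefix='101' -> emit 'k', reset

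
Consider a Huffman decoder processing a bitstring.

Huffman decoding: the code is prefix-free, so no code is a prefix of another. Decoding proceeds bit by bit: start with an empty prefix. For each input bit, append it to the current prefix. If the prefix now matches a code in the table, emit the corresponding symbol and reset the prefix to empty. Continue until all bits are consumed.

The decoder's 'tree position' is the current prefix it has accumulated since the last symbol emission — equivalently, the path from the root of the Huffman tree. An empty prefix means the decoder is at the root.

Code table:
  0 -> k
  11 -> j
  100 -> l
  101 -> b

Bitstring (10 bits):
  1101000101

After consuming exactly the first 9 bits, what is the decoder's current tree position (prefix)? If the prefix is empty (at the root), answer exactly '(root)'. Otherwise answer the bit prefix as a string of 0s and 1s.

Bit 0: prefix='1' (no match yet)
Bit 1: prefix='11' -> emit 'j', reset
Bit 2: prefix='0' -> emit 'k', reset
Bit 3: prefix='1' (no match yet)
Bit 4: prefix='10' (no match yet)
Bit 5: prefix='100' -> emit 'l', reset
Bit 6: prefix='0' -> emit 'k', reset
Bit 7: prefix='1' (no match yet)
Bit 8: prefix='10' (no match yet)

Answer: 10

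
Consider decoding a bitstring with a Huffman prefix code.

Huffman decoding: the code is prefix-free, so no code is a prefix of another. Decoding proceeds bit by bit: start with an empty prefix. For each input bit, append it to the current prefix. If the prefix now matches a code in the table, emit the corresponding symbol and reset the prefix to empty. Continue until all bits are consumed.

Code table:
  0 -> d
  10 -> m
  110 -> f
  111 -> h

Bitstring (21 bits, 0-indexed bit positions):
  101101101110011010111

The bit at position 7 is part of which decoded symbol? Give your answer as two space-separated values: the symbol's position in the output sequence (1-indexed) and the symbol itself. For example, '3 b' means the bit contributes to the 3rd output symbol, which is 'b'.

Answer: 3 f

Derivation:
Bit 0: prefix='1' (no match yet)
Bit 1: prefix='10' -> emit 'm', reset
Bit 2: prefix='1' (no match yet)
Bit 3: prefix='11' (no match yet)
Bit 4: prefix='110' -> emit 'f', reset
Bit 5: prefix='1' (no match yet)
Bit 6: prefix='11' (no match yet)
Bit 7: prefix='110' -> emit 'f', reset
Bit 8: prefix='1' (no match yet)
Bit 9: prefix='11' (no match yet)
Bit 10: prefix='111' -> emit 'h', reset
Bit 11: prefix='0' -> emit 'd', reset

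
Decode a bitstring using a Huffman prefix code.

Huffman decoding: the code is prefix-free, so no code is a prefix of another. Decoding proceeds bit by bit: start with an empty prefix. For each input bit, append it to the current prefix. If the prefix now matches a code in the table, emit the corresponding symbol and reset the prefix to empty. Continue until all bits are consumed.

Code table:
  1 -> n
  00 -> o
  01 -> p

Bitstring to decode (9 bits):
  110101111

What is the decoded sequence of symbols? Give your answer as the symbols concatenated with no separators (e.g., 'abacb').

Bit 0: prefix='1' -> emit 'n', reset
Bit 1: prefix='1' -> emit 'n', reset
Bit 2: prefix='0' (no match yet)
Bit 3: prefix='01' -> emit 'p', reset
Bit 4: prefix='0' (no match yet)
Bit 5: prefix='01' -> emit 'p', reset
Bit 6: prefix='1' -> emit 'n', reset
Bit 7: prefix='1' -> emit 'n', reset
Bit 8: prefix='1' -> emit 'n', reset

Answer: nnppnnn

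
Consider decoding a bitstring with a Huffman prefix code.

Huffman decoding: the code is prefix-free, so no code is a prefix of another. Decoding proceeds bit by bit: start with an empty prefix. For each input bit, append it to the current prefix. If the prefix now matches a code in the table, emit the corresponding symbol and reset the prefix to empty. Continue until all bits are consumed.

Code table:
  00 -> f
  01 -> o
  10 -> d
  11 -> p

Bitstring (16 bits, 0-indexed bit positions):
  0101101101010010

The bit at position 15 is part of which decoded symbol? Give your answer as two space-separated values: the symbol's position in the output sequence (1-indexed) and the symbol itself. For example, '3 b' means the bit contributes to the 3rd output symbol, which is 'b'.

Answer: 8 d

Derivation:
Bit 0: prefix='0' (no match yet)
Bit 1: prefix='01' -> emit 'o', reset
Bit 2: prefix='0' (no match yet)
Bit 3: prefix='01' -> emit 'o', reset
Bit 4: prefix='1' (no match yet)
Bit 5: prefix='10' -> emit 'd', reset
Bit 6: prefix='1' (no match yet)
Bit 7: prefix='11' -> emit 'p', reset
Bit 8: prefix='0' (no match yet)
Bit 9: prefix='01' -> emit 'o', reset
Bit 10: prefix='0' (no match yet)
Bit 11: prefix='01' -> emit 'o', reset
Bit 12: prefix='0' (no match yet)
Bit 13: prefix='00' -> emit 'f', reset
Bit 14: prefix='1' (no match yet)
Bit 15: prefix='10' -> emit 'd', reset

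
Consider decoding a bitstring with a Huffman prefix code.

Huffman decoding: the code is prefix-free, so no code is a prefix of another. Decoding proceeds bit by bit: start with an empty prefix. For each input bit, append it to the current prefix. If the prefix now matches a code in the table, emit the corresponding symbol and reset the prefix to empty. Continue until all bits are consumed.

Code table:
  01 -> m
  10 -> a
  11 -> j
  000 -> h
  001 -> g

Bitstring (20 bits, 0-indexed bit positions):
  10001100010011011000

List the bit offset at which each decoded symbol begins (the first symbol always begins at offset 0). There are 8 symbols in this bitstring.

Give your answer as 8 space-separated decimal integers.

Answer: 0 2 5 7 10 13 15 17

Derivation:
Bit 0: prefix='1' (no match yet)
Bit 1: prefix='10' -> emit 'a', reset
Bit 2: prefix='0' (no match yet)
Bit 3: prefix='00' (no match yet)
Bit 4: prefix='001' -> emit 'g', reset
Bit 5: prefix='1' (no match yet)
Bit 6: prefix='10' -> emit 'a', reset
Bit 7: prefix='0' (no match yet)
Bit 8: prefix='00' (no match yet)
Bit 9: prefix='001' -> emit 'g', reset
Bit 10: prefix='0' (no match yet)
Bit 11: prefix='00' (no match yet)
Bit 12: prefix='001' -> emit 'g', reset
Bit 13: prefix='1' (no match yet)
Bit 14: prefix='10' -> emit 'a', reset
Bit 15: prefix='1' (no match yet)
Bit 16: prefix='11' -> emit 'j', reset
Bit 17: prefix='0' (no match yet)
Bit 18: prefix='00' (no match yet)
Bit 19: prefix='000' -> emit 'h', reset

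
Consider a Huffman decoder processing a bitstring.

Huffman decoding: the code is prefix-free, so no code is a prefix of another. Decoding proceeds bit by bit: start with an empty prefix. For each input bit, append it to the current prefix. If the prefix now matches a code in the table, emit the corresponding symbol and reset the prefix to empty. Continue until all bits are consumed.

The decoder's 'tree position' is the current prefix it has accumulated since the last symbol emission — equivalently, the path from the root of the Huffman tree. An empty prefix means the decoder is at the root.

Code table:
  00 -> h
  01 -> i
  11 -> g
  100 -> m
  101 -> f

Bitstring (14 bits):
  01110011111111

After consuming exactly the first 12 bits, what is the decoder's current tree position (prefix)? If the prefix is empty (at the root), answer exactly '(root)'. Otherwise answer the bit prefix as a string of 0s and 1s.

Answer: (root)

Derivation:
Bit 0: prefix='0' (no match yet)
Bit 1: prefix='01' -> emit 'i', reset
Bit 2: prefix='1' (no match yet)
Bit 3: prefix='11' -> emit 'g', reset
Bit 4: prefix='0' (no match yet)
Bit 5: prefix='00' -> emit 'h', reset
Bit 6: prefix='1' (no match yet)
Bit 7: prefix='11' -> emit 'g', reset
Bit 8: prefix='1' (no match yet)
Bit 9: prefix='11' -> emit 'g', reset
Bit 10: prefix='1' (no match yet)
Bit 11: prefix='11' -> emit 'g', reset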